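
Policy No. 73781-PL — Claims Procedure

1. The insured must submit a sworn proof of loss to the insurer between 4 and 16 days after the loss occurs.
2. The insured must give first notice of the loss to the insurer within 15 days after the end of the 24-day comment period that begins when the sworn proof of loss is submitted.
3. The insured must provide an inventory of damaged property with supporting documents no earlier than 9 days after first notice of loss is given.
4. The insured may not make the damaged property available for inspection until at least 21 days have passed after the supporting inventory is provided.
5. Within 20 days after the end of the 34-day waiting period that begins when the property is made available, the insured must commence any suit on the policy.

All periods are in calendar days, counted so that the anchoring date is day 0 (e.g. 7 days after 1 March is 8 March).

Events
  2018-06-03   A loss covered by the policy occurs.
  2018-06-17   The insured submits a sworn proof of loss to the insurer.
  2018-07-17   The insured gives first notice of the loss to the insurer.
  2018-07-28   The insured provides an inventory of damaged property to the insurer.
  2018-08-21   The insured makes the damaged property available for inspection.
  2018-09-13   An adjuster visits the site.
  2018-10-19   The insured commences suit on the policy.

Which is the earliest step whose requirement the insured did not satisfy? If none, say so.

Step 1 — 4 and 16 days from 2018-06-03 (when the loss occurs) are 2018-06-07 and 2018-06-19 respectively; done 2018-06-17, which is between those dates.
Step 2 — counting 15 days from 2018-07-11 (end of the 24-day comment period, which began when the sworn proof of loss is submitted on 2018-06-17) gives a deadline of 2018-07-26; 2018-07-17 is within that limit.
Step 3 — must wait 9 days from 2018-07-17 (when first notice of loss is given), so not before 2018-07-26; done 2018-07-28 — permitted.
Step 4 — must wait 21 days from 2018-07-28 (when the supporting inventory is provided), so not before 2018-08-18; 2018-08-21 is on or after that date.
Step 5 — counting 20 days from 2018-09-24 (end of the 34-day waiting period, which began when the property is made available on 2018-08-21) gives a deadline of 2018-10-14; 2018-10-19 misses that deadline by 5 days.

Step 5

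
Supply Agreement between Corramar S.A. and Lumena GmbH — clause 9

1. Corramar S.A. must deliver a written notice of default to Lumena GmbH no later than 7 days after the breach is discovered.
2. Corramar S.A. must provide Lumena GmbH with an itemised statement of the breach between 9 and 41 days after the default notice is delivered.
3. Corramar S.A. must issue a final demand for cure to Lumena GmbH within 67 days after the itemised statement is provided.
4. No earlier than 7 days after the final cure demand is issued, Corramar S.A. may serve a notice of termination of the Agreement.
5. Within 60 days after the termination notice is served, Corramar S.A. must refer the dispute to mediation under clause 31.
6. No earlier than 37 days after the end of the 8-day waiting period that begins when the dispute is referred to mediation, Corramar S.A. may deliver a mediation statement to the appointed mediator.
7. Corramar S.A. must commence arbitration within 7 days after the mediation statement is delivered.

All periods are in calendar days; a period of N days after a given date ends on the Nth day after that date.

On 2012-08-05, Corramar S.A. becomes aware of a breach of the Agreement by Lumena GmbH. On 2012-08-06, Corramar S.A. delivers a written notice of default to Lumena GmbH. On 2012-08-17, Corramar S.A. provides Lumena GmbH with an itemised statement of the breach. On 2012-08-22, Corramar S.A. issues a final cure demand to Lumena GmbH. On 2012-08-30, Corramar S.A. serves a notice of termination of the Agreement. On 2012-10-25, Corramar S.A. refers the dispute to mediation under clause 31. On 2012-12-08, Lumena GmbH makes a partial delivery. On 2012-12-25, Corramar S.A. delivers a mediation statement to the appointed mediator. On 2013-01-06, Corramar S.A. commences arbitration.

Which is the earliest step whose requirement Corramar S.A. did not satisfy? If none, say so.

(1) due by 2012-08-05 + 7 days = 2012-08-12; completed 2012-08-06, before the deadline.
(2) the permitted window runs from 2012-08-06 + 9 = 2012-08-15 to 2012-08-06 + 41 = 2012-09-16; done 2012-08-17 — within the window.
(3) due by 2012-08-17 + 67 days = 2012-10-23; 2012-08-22 is within that limit.
(4) permitted from 2012-08-22 + 7 days = 2012-08-29 onward; done 2012-08-30, after the minimum wait.
(5) due by 2012-08-30 + 60 days = 2012-10-29; done 2012-10-25 — timely.
(6) permitted from 2012-11-02 + 37 days = 2012-12-09 onward; done 2012-12-25, after the minimum wait.
(7) due by 2012-12-25 + 7 days = 2013-01-01; done 2013-01-06 — 5 days late.

Step 7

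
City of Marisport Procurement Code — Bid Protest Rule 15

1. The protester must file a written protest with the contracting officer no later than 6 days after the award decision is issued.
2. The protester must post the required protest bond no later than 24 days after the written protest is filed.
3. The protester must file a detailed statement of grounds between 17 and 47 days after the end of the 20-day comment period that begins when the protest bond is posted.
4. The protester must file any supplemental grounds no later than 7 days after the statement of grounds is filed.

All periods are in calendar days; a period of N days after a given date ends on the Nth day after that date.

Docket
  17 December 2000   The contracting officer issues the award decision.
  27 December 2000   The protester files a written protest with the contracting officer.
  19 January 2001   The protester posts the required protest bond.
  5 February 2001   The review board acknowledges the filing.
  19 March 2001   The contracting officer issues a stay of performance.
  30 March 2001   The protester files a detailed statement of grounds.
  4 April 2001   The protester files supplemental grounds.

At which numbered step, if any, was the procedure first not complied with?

Step 1 — counting 6 days from 17 December 2000 (when the award decision is issued) gives a deadline of 23 December 2000; 27 December 2000 misses that deadline by 4 days.

Step 1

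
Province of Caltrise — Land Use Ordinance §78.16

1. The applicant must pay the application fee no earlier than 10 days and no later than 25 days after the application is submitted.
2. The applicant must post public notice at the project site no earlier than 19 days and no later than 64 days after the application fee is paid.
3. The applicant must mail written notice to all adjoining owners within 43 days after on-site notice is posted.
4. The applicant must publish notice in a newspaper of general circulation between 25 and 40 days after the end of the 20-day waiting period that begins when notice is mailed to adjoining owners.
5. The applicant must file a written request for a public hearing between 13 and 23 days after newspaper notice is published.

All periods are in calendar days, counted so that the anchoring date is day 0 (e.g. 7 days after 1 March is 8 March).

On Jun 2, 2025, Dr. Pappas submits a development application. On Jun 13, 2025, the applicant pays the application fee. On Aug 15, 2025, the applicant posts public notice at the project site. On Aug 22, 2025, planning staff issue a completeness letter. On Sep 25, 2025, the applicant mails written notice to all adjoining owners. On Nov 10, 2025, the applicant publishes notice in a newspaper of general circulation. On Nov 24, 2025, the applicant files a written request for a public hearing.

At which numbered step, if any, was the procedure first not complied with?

None — every step was satisfied

Step 1 — 10 and 25 days from Jun 2, 2025 (when the application is submitted) are Jun 12, 2025 and Jun 27, 2025 respectively; done Jun 13, 2025, which is between those dates.
Step 2 — 19 and 64 days from Jun 13, 2025 (when the application fee is paid) are Jul 2, 2025 and Aug 16, 2025 respectively; done Aug 15, 2025, which is between those dates.
Step 3 — counting 43 days from Aug 15, 2025 (when on-site notice is posted) gives a deadline of Sep 27, 2025; done Sep 25, 2025 — timely.
Step 4 — 25 and 40 days from Oct 15, 2025 (end of the 20-day waiting period, which began when notice is mailed to adjoining owners on Sep 25, 2025) are Nov 9, 2025 and Nov 24, 2025 respectively; done Nov 10, 2025 — within the window.
Step 5 — 13 and 23 days from Nov 10, 2025 (when newspaper notice is published) are Nov 23, 2025 and Dec 3, 2025 respectively; Nov 24, 2025 falls inside that range.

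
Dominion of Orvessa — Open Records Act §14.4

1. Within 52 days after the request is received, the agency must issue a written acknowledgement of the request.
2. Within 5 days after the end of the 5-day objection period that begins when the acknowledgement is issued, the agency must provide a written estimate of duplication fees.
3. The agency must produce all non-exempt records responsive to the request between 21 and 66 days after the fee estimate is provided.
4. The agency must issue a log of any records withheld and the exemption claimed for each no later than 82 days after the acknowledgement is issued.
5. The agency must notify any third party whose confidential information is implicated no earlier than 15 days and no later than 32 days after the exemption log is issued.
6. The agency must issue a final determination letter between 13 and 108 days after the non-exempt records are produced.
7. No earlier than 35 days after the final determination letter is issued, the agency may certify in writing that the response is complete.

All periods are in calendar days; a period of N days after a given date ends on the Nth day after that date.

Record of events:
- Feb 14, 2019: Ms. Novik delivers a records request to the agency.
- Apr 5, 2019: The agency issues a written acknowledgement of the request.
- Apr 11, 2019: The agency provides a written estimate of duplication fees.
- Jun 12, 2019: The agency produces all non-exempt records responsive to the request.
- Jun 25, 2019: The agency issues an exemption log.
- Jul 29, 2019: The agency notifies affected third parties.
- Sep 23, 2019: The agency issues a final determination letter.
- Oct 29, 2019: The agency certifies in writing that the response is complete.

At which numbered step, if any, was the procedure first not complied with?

Step 1 — counting 52 days from Feb 14, 2019 (when the request is received) gives a deadline of Apr 7, 2019; Apr 5, 2019 is within that limit.
Step 2 — counting 5 days from Apr 10, 2019 (end of the 5-day objection period, which began when the acknowledgement is issued on Apr 5, 2019) gives a deadline of Apr 15, 2019; Apr 11, 2019 is within that limit.
Step 3 — 21 and 66 days from Apr 11, 2019 (when the fee estimate is provided) are May 2, 2019 and Jun 16, 2019 respectively; done Jun 12, 2019 — within the window.
Step 4 — counting 82 days from Apr 5, 2019 (when the acknowledgement is issued) gives a deadline of Jun 26, 2019; completed Jun 25, 2019, before the deadline.
Step 5 — 15 and 32 days from Jun 25, 2019 (when the exemption log is issued) are Jul 10, 2019 and Jul 27, 2019 respectively; Jul 29, 2019 is 2 days past the end of the window.
No need to go further; step 5 was not satisfied.

Step 5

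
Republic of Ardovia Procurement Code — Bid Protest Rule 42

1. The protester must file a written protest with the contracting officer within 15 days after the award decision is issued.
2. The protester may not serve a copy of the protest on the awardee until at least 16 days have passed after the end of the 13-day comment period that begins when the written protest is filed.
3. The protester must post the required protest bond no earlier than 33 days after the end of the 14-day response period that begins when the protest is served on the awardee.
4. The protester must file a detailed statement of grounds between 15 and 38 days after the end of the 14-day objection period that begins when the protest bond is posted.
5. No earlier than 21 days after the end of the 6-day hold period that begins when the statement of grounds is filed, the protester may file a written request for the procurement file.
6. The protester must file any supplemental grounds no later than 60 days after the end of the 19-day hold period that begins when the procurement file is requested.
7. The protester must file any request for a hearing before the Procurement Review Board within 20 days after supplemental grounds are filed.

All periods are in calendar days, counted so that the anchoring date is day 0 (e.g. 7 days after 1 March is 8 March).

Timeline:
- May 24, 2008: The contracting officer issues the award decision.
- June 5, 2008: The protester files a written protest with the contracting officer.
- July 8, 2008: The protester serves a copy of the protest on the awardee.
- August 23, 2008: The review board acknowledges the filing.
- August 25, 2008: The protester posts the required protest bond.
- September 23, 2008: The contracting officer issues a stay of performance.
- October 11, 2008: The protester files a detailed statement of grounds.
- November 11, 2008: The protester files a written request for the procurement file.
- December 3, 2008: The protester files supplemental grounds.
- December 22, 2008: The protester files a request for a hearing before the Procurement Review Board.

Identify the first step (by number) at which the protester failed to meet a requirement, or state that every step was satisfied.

None — every step was satisfied

(1) due by May 24, 2008 + 15 days = June 8, 2008; June 5, 2008 is within that limit.
(2) permitted from June 18, 2008 + 16 days = July 4, 2008 onward; done July 8, 2008 — permitted.
(3) permitted from July 22, 2008 + 33 days = August 24, 2008 onward; done August 25, 2008, after the minimum wait.
(4) the permitted window runs from September 8, 2008 + 15 = September 23, 2008 to September 8, 2008 + 38 = October 16, 2008; done October 11, 2008, which is between those dates.
(5) permitted from October 17, 2008 + 21 days = November 7, 2008 onward; November 11, 2008 is on or after that date.
(6) due by November 30, 2008 + 60 days = January 29, 2009; done December 3, 2008 — timely.
(7) due by December 3, 2008 + 20 days = December 23, 2008; December 22, 2008 is within that limit.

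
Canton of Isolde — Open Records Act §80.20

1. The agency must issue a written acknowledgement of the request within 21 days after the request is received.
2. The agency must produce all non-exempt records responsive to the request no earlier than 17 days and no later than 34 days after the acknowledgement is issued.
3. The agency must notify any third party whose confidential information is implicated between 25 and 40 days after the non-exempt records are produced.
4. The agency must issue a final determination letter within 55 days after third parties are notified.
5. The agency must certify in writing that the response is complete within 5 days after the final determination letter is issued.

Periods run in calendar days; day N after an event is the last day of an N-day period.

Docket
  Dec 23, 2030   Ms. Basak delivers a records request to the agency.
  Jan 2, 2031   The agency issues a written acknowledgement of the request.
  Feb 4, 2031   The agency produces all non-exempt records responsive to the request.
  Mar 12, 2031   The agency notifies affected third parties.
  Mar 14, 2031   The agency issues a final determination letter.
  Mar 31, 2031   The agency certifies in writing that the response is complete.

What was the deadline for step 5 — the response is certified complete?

Mar 19, 2031

Step 5 runs from Mar 14, 2031, when the final determination letter is issued. 5 days after Mar 14, 2031 is Mar 19, 2031.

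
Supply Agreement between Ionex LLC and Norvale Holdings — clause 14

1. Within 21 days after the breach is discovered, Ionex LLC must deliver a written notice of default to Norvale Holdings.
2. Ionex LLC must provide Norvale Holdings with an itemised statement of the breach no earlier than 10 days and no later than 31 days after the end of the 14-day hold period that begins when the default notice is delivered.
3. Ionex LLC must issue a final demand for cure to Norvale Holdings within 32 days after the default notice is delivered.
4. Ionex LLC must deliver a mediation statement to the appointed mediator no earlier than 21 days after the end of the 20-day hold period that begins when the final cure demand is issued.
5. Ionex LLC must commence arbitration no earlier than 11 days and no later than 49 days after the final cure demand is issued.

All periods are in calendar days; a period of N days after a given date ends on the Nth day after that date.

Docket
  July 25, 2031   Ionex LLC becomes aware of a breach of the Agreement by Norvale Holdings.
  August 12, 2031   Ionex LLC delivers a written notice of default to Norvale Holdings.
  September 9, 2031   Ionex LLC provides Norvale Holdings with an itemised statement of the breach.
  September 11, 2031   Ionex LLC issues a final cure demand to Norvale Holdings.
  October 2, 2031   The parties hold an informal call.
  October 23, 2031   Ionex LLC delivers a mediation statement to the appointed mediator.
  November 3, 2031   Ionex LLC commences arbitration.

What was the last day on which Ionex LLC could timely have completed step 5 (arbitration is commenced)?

Step 5 runs from September 11, 2031, when the final cure demand is issued. The window is 11–49 days after September 11, 2031; it closes on October 30, 2031.

October 30, 2031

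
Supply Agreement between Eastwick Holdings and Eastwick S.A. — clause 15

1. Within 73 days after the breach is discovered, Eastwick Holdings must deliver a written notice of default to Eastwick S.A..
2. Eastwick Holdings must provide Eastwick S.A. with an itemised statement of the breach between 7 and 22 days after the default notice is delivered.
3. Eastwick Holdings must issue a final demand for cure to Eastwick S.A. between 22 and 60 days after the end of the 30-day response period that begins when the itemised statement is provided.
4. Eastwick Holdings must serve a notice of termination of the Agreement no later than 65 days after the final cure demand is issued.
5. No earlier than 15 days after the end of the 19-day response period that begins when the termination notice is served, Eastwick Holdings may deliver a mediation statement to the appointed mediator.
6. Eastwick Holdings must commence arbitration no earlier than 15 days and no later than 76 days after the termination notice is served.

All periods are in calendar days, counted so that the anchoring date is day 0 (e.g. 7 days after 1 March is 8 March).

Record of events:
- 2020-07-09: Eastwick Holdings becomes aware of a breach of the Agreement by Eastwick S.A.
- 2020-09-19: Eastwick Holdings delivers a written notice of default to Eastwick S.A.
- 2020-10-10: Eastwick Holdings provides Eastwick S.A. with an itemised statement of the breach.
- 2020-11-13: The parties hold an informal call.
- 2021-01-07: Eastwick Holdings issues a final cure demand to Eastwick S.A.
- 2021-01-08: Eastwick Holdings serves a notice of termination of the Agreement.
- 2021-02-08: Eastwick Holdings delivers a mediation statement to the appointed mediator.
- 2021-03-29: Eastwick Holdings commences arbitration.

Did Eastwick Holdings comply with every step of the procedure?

(1) due by 2020-07-09 + 73 days = 2020-09-20; completed 2020-09-19, before the deadline.
(2) the permitted window runs from 2020-09-19 + 7 = 2020-09-26 to 2020-09-19 + 22 = 2020-10-11; 2020-10-10 falls inside that range.
(3) the permitted window runs from 2020-11-09 + 22 = 2020-12-01 to 2020-11-09 + 60 = 2021-01-08; done 2021-01-07 — within the window.
(4) due by 2021-01-07 + 65 days = 2021-03-13; completed 2021-01-08, before the deadline.
(5) permitted from 2021-01-27 + 15 days = 2021-02-11 onward; done 2021-02-08 — 3 days too early.
Later steps need not be reached.

No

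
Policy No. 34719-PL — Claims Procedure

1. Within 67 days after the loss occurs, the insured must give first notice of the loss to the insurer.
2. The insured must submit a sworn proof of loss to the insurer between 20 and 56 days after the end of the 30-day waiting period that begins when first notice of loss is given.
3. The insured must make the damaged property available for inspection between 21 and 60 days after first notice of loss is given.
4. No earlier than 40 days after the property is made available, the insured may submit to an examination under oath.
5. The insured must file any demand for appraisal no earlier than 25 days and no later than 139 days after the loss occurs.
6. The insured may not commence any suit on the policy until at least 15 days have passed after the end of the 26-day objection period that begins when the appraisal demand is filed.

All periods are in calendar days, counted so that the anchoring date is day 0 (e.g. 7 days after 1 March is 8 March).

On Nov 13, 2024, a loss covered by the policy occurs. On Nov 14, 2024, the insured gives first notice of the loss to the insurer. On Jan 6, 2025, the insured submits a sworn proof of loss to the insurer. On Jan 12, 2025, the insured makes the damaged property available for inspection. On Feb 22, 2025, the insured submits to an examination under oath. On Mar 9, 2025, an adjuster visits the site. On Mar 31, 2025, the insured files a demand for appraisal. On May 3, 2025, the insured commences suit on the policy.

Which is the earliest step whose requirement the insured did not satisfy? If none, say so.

(1) due by Nov 13, 2024 + 67 days = Jan 19, 2025; done Nov 14, 2024 — timely.
(2) the permitted window runs from Dec 14, 2024 + 20 = Jan 3, 2025 to Dec 14, 2024 + 56 = Feb 8, 2025; done Jan 6, 2025, which is between those dates.
(3) the permitted window runs from Nov 14, 2024 + 21 = Dec 5, 2024 to Nov 14, 2024 + 60 = Jan 13, 2025; Jan 12, 2025 falls inside that range.
(4) permitted from Jan 12, 2025 + 40 days = Feb 21, 2025 onward; done Feb 22, 2025 — permitted.
(5) the permitted window runs from Nov 13, 2024 + 25 = Dec 8, 2024 to Nov 13, 2024 + 139 = Apr 1, 2025; Mar 31, 2025 falls inside that range.
(6) permitted from Apr 26, 2025 + 15 days = May 11, 2025 onward; done May 3, 2025 — 8 days too early.

Step 6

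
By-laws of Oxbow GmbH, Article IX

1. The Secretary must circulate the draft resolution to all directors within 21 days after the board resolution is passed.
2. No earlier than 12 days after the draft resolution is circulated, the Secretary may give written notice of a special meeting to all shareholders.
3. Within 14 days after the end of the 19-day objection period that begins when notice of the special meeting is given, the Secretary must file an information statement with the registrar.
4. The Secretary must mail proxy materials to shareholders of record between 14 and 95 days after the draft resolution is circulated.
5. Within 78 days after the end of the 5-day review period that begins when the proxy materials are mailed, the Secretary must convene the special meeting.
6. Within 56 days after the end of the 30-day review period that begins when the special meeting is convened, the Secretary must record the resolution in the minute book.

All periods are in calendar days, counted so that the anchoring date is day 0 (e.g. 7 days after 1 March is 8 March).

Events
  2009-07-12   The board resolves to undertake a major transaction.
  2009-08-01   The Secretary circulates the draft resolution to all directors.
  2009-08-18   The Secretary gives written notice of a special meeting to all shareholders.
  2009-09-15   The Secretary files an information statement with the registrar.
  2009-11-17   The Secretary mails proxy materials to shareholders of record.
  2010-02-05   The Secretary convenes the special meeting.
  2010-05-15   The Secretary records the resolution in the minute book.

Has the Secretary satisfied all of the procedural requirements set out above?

(1) due by 2009-07-12 + 21 days = 2009-08-02; completed 2009-08-01, before the deadline.
(2) permitted from 2009-08-01 + 12 days = 2009-08-13 onward; done 2009-08-18, after the minimum wait.
(3) due by 2009-09-06 + 14 days = 2009-09-20; completed 2009-09-15, before the deadline.
(4) the permitted window runs from 2009-08-01 + 14 = 2009-08-15 to 2009-08-01 + 95 = 2009-11-04; done 2009-11-17 — 13 days after the window closed.

No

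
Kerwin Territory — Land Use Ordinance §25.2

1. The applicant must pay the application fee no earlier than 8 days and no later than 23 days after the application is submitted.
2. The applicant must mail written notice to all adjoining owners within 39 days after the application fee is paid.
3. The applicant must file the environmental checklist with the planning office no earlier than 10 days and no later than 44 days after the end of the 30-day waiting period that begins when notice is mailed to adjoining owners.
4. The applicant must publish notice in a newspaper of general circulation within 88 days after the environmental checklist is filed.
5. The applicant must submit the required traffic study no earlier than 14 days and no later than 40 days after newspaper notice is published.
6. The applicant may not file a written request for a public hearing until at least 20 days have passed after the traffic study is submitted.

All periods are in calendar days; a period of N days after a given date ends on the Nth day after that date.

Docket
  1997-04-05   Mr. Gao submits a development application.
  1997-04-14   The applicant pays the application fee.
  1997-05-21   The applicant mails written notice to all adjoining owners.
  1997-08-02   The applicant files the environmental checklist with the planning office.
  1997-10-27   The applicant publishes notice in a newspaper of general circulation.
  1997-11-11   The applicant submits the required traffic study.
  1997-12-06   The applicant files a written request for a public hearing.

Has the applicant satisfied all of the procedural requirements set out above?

Step 1: the window is 8–23 days after 1997-04-05 (when the application is submitted), so 1997-04-13 through 1997-04-28; done 1997-04-14, which is between those dates.
Step 2: 39 days after 1997-04-14 (when the application fee is paid) is 1997-05-23; completed 1997-05-21, before the deadline.
Step 3: the window is 10–44 days after 1997-06-20 (end of the 30-day waiting period, which began when notice is mailed to adjoining owners on 1997-05-21), so 1997-06-30 through 1997-08-03; done 1997-08-02, which is between those dates.
Step 4: 88 days after 1997-08-02 (when the environmental checklist is filed) is 1997-10-29; 1997-10-27 is within that limit.
Step 5: the window is 14–40 days after 1997-10-27 (when newspaper notice is published), so 1997-11-10 through 1997-12-06; done 1997-11-11 — within the window.
Step 6: the earliest permitted date is 20 days after 1997-11-11 (when the traffic study is submitted), i.e. 1997-12-01; done 1997-12-06, after the minimum wait.

Yes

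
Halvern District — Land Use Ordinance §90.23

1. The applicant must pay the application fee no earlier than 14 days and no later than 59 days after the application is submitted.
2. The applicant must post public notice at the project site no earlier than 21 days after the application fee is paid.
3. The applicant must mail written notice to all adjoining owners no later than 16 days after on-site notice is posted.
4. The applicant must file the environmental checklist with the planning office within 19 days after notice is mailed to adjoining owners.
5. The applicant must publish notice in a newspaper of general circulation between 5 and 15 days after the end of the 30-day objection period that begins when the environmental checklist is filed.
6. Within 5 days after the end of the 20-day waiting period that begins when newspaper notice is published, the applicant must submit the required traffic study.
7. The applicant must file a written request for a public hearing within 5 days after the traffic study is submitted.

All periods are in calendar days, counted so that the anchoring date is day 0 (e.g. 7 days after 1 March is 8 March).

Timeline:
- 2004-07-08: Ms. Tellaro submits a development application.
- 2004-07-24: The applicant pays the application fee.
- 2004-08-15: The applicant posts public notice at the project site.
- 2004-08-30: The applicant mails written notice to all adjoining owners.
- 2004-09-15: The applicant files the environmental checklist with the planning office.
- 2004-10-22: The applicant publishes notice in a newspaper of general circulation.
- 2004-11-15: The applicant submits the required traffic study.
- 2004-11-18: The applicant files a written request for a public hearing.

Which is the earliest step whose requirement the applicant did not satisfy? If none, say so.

Step 1 — 14 and 59 days from 2004-07-08 (when the application is submitted) are 2004-07-22 and 2004-09-05 respectively; 2004-07-24 falls inside that range.
Step 2 — must wait 21 days from 2004-07-24 (when the application fee is paid), so not before 2004-08-14; 2004-08-15 is on or after that date.
Step 3 — counting 16 days from 2004-08-15 (when on-site notice is posted) gives a deadline of 2004-08-31; 2004-08-30 is within that limit.
Step 4 — counting 19 days from 2004-08-30 (when notice is mailed to adjoining owners) gives a deadline of 2004-09-18; completed 2004-09-15, before the deadline.
Step 5 — 5 and 15 days from 2004-10-15 (end of the 30-day objection period, which began when the environmental checklist is filed on 2004-09-15) are 2004-10-20 and 2004-10-30 respectively; 2004-10-22 falls inside that range.
Step 6 — counting 5 days from 2004-11-11 (end of the 20-day waiting period, which began when newspaper notice is published on 2004-10-22) gives a deadline of 2004-11-16; done 2004-11-15 — timely.
Step 7 — counting 5 days from 2004-11-15 (when the traffic study is submitted) gives a deadline of 2004-11-20; 2004-11-18 is within that limit.

None — every step was satisfied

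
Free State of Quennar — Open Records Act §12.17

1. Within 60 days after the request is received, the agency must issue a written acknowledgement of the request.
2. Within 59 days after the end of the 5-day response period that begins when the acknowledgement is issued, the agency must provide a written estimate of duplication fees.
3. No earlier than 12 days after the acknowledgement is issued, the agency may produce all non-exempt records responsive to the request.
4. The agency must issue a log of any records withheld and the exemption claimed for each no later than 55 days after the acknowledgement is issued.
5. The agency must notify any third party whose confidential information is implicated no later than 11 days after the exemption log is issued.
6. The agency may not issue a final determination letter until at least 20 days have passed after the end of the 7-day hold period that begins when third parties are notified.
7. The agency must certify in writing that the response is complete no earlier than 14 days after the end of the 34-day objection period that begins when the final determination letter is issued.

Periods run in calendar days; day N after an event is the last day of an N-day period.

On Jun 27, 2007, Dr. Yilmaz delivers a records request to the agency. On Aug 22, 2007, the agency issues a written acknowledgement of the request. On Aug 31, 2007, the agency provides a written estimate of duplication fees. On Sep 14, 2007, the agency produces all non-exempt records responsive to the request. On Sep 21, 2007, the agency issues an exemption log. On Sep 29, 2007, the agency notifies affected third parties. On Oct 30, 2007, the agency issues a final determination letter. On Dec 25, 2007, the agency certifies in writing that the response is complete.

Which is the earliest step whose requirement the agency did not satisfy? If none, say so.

None — every step was satisfied

(1) due by Jun 27, 2007 + 60 days = Aug 26, 2007; completed Aug 22, 2007, before the deadline.
(2) due by Aug 27, 2007 + 59 days = Oct 25, 2007; done Aug 31, 2007 — timely.
(3) permitted from Aug 22, 2007 + 12 days = Sep 3, 2007 onward; Sep 14, 2007 is on or after that date.
(4) due by Aug 22, 2007 + 55 days = Oct 16, 2007; Sep 21, 2007 is within that limit.
(5) due by Sep 21, 2007 + 11 days = Oct 2, 2007; Sep 29, 2007 is within that limit.
(6) permitted from Oct 6, 2007 + 20 days = Oct 26, 2007 onward; done Oct 30, 2007, after the minimum wait.
(7) permitted from Dec 3, 2007 + 14 days = Dec 17, 2007 onward; done Dec 25, 2007, after the minimum wait.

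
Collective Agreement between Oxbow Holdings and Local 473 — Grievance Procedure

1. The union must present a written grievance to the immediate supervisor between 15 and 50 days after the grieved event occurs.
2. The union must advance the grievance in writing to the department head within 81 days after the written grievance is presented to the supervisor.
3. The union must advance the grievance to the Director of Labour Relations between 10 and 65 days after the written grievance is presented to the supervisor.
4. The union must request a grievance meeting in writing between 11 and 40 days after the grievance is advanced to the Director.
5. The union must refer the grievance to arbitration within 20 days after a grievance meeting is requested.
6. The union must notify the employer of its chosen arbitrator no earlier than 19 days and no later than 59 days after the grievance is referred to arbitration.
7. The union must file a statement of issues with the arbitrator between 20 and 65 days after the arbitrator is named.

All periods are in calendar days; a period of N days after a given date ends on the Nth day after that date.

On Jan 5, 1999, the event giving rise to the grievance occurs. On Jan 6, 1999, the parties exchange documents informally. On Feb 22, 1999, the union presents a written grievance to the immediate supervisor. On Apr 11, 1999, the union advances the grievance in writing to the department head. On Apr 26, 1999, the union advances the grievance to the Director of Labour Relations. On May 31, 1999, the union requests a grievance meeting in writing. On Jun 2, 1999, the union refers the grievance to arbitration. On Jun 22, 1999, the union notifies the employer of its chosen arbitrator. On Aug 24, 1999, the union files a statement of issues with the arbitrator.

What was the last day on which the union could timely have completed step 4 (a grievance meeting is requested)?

Step 4 runs from Apr 26, 1999, when the grievance is advanced to the Director. The window is 11–40 days after Apr 26, 1999; it closes on Jun 5, 1999.

Jun 5, 1999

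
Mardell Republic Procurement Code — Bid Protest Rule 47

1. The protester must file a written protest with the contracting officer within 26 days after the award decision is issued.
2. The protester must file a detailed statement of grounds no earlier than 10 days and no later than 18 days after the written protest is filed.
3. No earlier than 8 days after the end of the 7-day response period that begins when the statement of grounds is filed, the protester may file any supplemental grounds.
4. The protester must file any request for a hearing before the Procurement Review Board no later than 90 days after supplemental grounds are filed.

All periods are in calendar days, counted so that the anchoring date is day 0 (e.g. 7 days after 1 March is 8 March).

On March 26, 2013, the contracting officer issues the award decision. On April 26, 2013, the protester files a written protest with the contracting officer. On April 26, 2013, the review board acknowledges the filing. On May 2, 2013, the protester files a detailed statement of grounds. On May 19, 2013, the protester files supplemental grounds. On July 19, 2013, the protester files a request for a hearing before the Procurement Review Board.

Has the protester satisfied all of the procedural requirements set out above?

No

Step 1 — counting 26 days from March 26, 2013 (when the award decision is issued) gives a deadline of April 21, 2013; done April 26, 2013 — 5 days late.
Later steps need not be reached.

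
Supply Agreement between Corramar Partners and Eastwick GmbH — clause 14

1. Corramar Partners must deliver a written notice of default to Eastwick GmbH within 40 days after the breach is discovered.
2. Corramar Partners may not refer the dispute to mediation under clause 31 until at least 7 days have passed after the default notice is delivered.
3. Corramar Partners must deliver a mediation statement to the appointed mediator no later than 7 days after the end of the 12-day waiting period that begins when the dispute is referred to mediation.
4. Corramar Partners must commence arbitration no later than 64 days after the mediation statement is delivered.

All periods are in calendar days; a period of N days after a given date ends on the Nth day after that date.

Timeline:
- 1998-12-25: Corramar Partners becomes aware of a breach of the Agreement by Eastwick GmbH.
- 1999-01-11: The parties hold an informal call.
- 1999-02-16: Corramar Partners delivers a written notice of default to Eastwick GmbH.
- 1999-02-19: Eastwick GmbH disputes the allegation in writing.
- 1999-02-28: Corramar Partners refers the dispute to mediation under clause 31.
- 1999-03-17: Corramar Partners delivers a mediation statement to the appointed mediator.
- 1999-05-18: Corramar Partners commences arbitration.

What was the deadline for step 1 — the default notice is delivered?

Step 1 runs from 1998-12-25, when the breach is discovered. 40 days after 1998-12-25 is 1999-02-03.

1999-02-03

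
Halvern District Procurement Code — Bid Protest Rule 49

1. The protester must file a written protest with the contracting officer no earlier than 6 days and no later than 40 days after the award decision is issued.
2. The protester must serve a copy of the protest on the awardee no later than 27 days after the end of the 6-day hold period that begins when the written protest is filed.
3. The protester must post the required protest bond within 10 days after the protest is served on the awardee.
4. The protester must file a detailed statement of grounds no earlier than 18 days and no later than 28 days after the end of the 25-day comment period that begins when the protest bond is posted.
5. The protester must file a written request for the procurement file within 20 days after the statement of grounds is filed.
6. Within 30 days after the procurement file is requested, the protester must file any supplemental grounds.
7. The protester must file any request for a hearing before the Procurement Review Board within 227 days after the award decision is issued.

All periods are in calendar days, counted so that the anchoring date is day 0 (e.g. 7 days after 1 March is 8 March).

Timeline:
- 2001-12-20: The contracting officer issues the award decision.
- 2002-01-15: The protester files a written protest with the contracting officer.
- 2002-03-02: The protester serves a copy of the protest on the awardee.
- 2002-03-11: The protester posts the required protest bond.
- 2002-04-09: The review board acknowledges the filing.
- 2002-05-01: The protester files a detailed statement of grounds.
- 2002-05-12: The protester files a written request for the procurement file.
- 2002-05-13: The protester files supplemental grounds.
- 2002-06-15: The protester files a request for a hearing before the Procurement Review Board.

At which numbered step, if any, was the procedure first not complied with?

Step 1 — 6 and 40 days from 2001-12-20 (when the award decision is issued) are 2001-12-26 and 2002-01-29 respectively; done 2002-01-15 — within the window.
Step 2 — counting 27 days from 2002-01-21 (end of the 6-day hold period, which began when the written protest is filed on 2002-01-15) gives a deadline of 2002-02-17; 2002-03-02 misses that deadline by 13 days.

Step 2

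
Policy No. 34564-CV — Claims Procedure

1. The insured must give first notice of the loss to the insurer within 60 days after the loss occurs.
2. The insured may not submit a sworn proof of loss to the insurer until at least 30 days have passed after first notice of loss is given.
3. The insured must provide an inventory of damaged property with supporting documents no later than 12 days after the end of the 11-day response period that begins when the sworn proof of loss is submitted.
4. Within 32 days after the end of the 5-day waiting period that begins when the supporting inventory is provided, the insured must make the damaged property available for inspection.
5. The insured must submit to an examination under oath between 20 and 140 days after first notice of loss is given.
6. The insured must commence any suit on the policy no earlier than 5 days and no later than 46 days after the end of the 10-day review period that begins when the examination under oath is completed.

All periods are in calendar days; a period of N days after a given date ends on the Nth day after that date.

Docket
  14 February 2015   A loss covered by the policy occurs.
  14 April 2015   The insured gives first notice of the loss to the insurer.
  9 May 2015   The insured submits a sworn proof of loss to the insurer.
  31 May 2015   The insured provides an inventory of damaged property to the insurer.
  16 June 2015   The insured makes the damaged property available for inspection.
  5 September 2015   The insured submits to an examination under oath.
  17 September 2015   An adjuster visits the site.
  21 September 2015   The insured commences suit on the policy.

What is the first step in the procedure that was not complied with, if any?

Step 2

Step 1: 60 days after 14 February 2015 (when the loss occurs) is 15 April 2015; done 14 April 2015 — timely.
Step 2: the earliest permitted date is 30 days after 14 April 2015 (when first notice of loss is given), i.e. 14 May 2015; 9 May 2015 is 5 days before the earliest permitted date.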